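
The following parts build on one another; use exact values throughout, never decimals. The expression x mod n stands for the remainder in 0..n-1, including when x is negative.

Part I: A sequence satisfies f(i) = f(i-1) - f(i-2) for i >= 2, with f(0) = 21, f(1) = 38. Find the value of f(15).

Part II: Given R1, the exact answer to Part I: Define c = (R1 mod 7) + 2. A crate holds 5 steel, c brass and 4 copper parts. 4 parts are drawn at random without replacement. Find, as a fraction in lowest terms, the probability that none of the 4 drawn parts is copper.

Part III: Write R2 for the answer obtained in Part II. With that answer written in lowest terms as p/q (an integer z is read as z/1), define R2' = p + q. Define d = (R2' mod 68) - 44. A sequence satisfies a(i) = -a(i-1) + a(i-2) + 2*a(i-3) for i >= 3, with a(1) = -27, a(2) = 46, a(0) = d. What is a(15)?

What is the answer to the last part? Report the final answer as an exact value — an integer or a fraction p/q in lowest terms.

-3031

Part I: f(2) = 1*(38) - 1*(21) = 17; iterating: f(2)=17, f(3)=-21, f(4)=-38, f(5)=-17, f(6)=21, f(7)=38, f(8)=17, f(9)=-21, f(10)=-38, f(11)=-17, f(12)=21, f(13)=38, f(14)=17, f(15)=-21; answer -21
Part II: R1 = -21; c = 2; total draws C(11,4) = 330; favorable C(7,4) = 35; P = 7/66; answer 7/66
Part III: R2 = 7/66; threaded value p + q = 73; d = -39; a(3) = -1*(46) + 1*(-27) + 2*(-39) = -151; iterating: a(3)=-151, a(4)=143, a(5)=-202, a(6)=43, a(7)=41, a(8)=-402, a(9)=529, a(10)=-849, a(11)=574, a(12)=-365, a(13)=-759, a(14)=1542, a(15)=-3031; answer -3031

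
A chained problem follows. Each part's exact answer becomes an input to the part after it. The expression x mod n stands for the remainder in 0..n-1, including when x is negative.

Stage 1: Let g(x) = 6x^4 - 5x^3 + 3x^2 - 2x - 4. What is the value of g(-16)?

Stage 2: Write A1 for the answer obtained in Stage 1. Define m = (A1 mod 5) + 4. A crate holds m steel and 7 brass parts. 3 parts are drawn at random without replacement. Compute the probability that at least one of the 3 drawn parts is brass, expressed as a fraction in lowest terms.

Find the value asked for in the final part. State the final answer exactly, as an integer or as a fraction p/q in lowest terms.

133/143

Stage 1: 6*(-16)^4 - 5*(-16)^3 + 3*(-16)^2 - 2*(-16)^1 - 4 = (393216) + (20480) + (768) + (32) + (-4) = 414492; answer 414492
Stage 2: A1 = 414492; m = 6; total draws C(13,3) = 286; complement C(6,3) = 20; favorable 286 - 20 = 266; P = 133/143; answer 133/143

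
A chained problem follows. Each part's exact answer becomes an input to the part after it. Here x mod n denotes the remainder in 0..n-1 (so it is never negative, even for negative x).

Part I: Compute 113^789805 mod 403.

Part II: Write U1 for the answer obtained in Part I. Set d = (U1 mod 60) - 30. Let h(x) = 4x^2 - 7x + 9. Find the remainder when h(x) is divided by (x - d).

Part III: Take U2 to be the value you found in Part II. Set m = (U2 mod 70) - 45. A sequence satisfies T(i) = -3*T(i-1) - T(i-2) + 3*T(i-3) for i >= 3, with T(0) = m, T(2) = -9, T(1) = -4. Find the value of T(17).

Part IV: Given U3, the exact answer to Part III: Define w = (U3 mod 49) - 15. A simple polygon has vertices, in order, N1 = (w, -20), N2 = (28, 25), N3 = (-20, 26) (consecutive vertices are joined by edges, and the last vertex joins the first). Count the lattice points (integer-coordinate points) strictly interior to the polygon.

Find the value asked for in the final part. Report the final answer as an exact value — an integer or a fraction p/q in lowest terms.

1098

Part I: squarings mod 403: 113^1=113, 113^2=276, 113^4=9, 113^8=81, 113^16=113, 113^32=276, 113^64=9, 113^128=81, 113^256=113, 113^512=276, 113^1024=9, 113^2048=81, 113^4096=113, 113^8192=276, 113^16384=9, 113^32768=81, 113^65536=113, 113^131072=276, 113^262144=9, 113^524288=81; 113^789805 = 113^1 * 113^4 * 113^8 * 113^32 * 113^256 * 113^1024 * 113^2048 * 113^262144 * 113^524288 = 191 (mod 403); answer 191
Part II: U1 = 191; d = -19; remainder = value at the root: 4*(-19)^2 - 7*(-19)^1 + 9 = (1444) + (133) + (9) = 1586; answer 1586
Part III: U2 = 1586; m = 1; T(3) = -3*(-9) - 1*(-4) + 3*(1) = 34; iterating: T(3)=34, T(4)=-105, T(5)=254, T(6)=-555, T(7)=1096, T(8)=-1971, T(9)=3152, T(10)=-4197, T(11)=3526, T(12)=3075, T(13)=-25342, T(14)=83529, T(15)=-216020, T(16)=488505, T(17)=-998908; answer -998908
Part IV: U3 = -998908; w = -9; cross terms: (-9*25 - 28*-20)=335, (28*26 - -20*25)=1228, (-20*-20 - -9*26)=634; twice the area = |2197| = 2197; area = 2197/2; boundary points = 1 + 1 + 1 = 3; strictly interior points = area - boundary/2 + 1 = 1098; answer 1098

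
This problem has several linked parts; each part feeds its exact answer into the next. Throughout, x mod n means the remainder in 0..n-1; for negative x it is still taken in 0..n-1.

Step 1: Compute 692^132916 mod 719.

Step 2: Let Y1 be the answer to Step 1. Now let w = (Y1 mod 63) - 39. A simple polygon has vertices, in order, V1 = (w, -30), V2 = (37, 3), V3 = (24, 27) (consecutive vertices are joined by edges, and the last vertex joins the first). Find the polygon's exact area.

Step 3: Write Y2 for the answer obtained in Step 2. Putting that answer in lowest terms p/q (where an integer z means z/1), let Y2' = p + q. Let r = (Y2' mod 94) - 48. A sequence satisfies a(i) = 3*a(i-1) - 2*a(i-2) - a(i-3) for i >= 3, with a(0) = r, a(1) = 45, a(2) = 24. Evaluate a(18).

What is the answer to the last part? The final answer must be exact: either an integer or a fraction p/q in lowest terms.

819096

Step 1: squarings mod 719: 692^1=692, 692^2=10, 692^4=100, 692^8=653, 692^16=42, 692^32=326, 692^64=583, 692^128=521, 692^256=378, 692^512=522, 692^1024=702, 692^2048=289, 692^4096=117, 692^8192=28, 692^16384=65, 692^32768=630, 692^65536=12, 692^131072=144; 692^132916 = 692^4 * 692^16 * 692^32 * 692^256 * 692^512 * 692^1024 * 692^131072 = 455 (mod 719); answer 455
Step 2: Y1 = 455; w = -25; cross terms: (-25*3 - 37*-30)=1035, (37*27 - 24*3)=927, (24*-30 - -25*27)=-45; twice the area = |1917| = 1917; area = 1917/2; answer 1917/2
Step 3: Y2 = 1917/2; threaded value p + q = 1919; r = -9; a(3) = 3*(24) - 2*(45) - 1*(-9) = -9; iterating: a(3)=-9, a(4)=-120, a(5)=-366, a(6)=-849, a(7)=-1695, a(8)=-3021, a(9)=-4824, a(10)=-6735, a(11)=-7536, a(12)=-4314, a(13)=8865, a(14)=42759, a(15)=114861, a(16)=250200, a(17)=478119, a(18)=819096; answer 819096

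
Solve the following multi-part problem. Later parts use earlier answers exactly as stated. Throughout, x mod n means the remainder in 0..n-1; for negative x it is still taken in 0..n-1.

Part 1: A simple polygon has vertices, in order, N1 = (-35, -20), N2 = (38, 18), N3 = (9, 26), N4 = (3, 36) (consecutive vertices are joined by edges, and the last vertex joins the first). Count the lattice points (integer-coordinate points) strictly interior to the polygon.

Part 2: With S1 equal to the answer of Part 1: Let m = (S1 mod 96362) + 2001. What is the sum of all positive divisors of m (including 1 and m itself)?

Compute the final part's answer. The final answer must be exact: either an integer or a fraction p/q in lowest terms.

7905

Part 1: cross terms: (-35*18 - 38*-20)=130, (38*26 - 9*18)=826, (9*36 - 3*26)=246, (3*-20 - -35*36)=1200; twice the area = |2402| = 2402; area = 1201; boundary points = 1 + 1 + 2 + 2 = 6; strictly interior points = area - boundary/2 + 1 = 1199; answer 1199
Part 2: S1 = 1199; m = 3200; 3200 = 2^7 * 5^2; sigma = (1 + 2 + 4 + 8 + 16 + 32 + 64 + 128) * (1 + 5 + 25) = 255 * 31 = 7905; answer 7905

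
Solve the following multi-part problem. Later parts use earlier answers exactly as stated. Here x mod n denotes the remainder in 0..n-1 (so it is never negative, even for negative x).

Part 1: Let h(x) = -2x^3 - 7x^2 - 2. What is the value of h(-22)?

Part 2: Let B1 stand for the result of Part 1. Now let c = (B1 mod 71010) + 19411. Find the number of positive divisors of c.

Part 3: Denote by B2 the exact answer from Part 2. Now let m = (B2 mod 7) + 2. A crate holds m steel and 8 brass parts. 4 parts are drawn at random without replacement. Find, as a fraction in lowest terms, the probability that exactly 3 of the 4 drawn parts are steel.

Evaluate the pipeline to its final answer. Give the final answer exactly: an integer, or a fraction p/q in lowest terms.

4/165

Part 1: -2*(-22)^3 - 7*(-22)^2 - 2 = (21296) + (-3388) + (-2) = 17906; answer 17906
Part 2: B1 = 17906; c = 37317; 37317 = 3 * 7 * 1777; number of divisors = (1+1) * (1+1) * (1+1) = 8; answer 8
Part 3: B2 = 8; m = 3; total draws C(11,4) = 330; favorable C(3,3)*C(8,1) = 8; P = 4/165; answer 4/165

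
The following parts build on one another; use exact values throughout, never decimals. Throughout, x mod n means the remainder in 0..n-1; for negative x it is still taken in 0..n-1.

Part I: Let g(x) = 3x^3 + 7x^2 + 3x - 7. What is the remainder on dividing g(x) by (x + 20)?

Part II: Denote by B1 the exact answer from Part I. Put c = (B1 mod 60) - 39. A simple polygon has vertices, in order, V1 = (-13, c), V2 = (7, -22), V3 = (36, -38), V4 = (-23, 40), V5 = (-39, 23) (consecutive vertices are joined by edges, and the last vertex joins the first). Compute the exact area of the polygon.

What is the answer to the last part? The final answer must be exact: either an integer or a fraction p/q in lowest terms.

1492

Part I: remainder = value at the root: 3*(-20)^3 + 7*(-20)^2 + 3*(-20)^1 - 7 = (-24000) + (2800) + (-60) + (-7) = -21267; answer -21267
Part II: B1 = -21267; c = -6; cross terms: (-13*-22 - 7*-6)=328, (7*-38 - 36*-22)=526, (36*40 - -23*-38)=566, (-23*23 - -39*40)=1031, (-39*-6 - -13*23)=533; twice the area = |2984| = 2984; area = 1492; answer 1492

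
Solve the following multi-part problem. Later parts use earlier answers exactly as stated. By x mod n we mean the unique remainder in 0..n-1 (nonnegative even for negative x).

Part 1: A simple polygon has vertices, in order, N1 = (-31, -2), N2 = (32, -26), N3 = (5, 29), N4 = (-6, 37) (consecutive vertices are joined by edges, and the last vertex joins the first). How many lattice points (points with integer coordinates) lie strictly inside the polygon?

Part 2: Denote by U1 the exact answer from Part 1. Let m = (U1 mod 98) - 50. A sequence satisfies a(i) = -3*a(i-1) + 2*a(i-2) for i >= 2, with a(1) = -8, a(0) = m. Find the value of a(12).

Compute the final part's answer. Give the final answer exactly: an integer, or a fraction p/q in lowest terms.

10919030

Part 1: cross terms: (-31*-26 - 32*-2)=870, (32*29 - 5*-26)=1058, (5*37 - -6*29)=359, (-6*-2 - -31*37)=1159; twice the area = |3446| = 3446; area = 1723; boundary points = 3 + 1 + 1 + 1 = 6; strictly interior points = area - boundary/2 + 1 = 1721; answer 1721
Part 2: U1 = 1721; m = 5; a(2) = -3*(-8) + 2*(5) = 34; iterating: a(2)=34, a(3)=-118, a(4)=422, a(5)=-1502, a(6)=5350, a(7)=-19054, a(8)=67862, a(9)=-241694, a(10)=860806, a(11)=-3065806, a(12)=10919030; answer 10919030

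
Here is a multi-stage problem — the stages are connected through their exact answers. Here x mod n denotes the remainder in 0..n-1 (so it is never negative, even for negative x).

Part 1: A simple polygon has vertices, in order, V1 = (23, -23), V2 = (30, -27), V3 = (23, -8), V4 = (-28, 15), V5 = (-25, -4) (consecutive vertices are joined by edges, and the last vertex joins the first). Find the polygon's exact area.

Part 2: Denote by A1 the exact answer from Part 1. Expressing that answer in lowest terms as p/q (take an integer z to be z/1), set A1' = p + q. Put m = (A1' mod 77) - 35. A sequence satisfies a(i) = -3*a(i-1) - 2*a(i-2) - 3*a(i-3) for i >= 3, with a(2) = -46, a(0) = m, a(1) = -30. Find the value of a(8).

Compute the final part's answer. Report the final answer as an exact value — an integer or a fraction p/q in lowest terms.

Part 1: cross terms: (23*-27 - 30*-23)=69, (30*-8 - 23*-27)=381, (23*15 - -28*-8)=121, (-28*-4 - -25*15)=487, (-25*-23 - 23*-4)=667; twice the area = |1725| = 1725; area = 1725/2; answer 1725/2
Part 2: A1 = 1725/2; threaded value p + q = 1727; m = -2; a(3) = -3*(-46) - 2*(-30) - 3*(-2) = 204; iterating: a(3)=204, a(4)=-430, a(5)=1020, a(6)=-2812, a(7)=7686, a(8)=-20494; answer -20494

-20494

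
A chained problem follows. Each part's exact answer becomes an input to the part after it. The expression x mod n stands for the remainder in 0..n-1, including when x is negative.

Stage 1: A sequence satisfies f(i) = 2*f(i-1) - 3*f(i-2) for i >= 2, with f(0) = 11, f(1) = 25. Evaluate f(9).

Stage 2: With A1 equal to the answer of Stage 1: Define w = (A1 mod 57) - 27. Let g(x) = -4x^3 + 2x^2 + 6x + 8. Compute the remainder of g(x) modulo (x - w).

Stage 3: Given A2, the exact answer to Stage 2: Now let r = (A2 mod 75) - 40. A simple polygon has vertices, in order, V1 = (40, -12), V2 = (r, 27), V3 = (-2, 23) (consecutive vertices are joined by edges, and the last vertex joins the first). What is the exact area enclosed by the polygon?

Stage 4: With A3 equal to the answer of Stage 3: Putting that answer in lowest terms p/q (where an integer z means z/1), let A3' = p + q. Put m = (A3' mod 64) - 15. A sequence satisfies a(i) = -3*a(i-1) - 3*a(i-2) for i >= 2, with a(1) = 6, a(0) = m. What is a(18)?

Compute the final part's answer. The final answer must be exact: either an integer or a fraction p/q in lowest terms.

-669222

Stage 1: f(2) = 2*(25) - 3*(11) = 17; iterating: f(2)=17, f(3)=-41, f(4)=-133, f(5)=-143, f(6)=113, f(7)=655, f(8)=971, f(9)=-23; answer -23
Stage 2: A1 = -23; w = 7; remainder = value at the root: -4*(7)^3 + 2*(7)^2 + 6*(7)^1 + 8 = (-1372) + (98) + (42) + (8) = -1224; answer -1224
Stage 3: A2 = -1224; r = 11; cross terms: (40*27 - 11*-12)=1212, (11*23 - -2*27)=307, (-2*-12 - 40*23)=-896; twice the area = |623| = 623; area = 623/2; answer 623/2
Stage 4: A3 = 623/2; threaded value p + q = 625; m = 34; a(2) = -3*(6) - 3*(34) = -120; iterating: a(2)=-120, a(3)=342, a(4)=-666, a(5)=972, a(6)=-918, a(7)=-162, a(8)=3240, a(9)=-9234, a(10)=17982, a(11)=-26244, a(12)=24786, a(13)=4374, a(14)=-87480, a(15)=249318, a(16)=-485514, a(17)=708588, a(18)=-669222; answer -669222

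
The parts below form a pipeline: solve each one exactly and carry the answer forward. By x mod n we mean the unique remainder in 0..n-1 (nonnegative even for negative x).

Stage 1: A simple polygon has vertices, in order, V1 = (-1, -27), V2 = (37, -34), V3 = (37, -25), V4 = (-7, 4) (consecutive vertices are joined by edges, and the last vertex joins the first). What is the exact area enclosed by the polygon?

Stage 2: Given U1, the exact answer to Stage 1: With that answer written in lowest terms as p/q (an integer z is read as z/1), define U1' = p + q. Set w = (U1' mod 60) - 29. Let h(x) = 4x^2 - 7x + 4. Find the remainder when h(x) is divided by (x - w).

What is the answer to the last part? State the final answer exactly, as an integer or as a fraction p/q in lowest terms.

1174

Stage 1: cross terms: (-1*-34 - 37*-27)=1033, (37*-25 - 37*-34)=333, (37*4 - -7*-25)=-27, (-7*-27 - -1*4)=193; twice the area = |1532| = 1532; area = 766; answer 766
Stage 2: U1 = 766; threaded value p + q = 767; w = 18; remainder = value at the root: 4*(18)^2 - 7*(18)^1 + 4 = (1296) + (-126) + (4) = 1174; answer 1174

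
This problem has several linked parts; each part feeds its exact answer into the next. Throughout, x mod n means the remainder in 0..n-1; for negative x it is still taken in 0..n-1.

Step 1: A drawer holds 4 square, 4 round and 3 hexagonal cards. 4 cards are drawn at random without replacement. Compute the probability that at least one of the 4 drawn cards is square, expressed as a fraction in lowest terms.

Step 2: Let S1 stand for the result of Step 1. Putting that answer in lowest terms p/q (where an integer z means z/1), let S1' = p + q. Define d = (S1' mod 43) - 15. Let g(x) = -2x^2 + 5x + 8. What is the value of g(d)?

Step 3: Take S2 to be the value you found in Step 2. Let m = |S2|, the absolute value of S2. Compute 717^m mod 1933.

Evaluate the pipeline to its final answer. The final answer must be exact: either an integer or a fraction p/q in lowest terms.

847

Step 1: total draws C(11,4) = 330; complement C(7,4) = 35; favorable 330 - 35 = 295; P = 59/66; answer 59/66
Step 2: S1 = 59/66; threaded value p + q = 125; d = 24; -2*(24)^2 + 5*(24)^1 + 8 = (-1152) + (120) + (8) = -1024; answer -1024
Step 3: S2 = -1024; m = 1024; squarings mod 1933: 717^1=717, 717^2=1844, 717^4=189, 717^8=927, 717^16=1077, 717^32=129, 717^64=1177, 717^128=1301, 717^256=1226, 717^512=1135, 717^1024=847; 717^1024 = 717^1024 = 847 (mod 1933); answer 847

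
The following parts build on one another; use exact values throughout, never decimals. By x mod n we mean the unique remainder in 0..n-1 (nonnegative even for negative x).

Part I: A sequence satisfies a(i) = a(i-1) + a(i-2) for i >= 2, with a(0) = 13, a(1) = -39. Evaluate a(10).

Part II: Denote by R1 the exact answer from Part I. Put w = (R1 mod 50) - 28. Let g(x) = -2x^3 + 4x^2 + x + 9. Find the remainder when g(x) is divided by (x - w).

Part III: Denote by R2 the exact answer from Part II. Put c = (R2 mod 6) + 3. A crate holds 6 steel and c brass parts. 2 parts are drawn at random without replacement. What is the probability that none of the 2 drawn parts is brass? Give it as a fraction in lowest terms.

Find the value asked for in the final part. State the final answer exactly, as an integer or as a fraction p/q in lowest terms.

5/12

Part I: a(2) = 1*(-39) + 1*(13) = -26; iterating: a(2)=-26, a(3)=-65, a(4)=-91, a(5)=-156, a(6)=-247, a(7)=-403, a(8)=-650, a(9)=-1053, a(10)=-1703; answer -1703
Part II: R1 = -1703; w = 19; remainder = value at the root: -2*(19)^3 + 4*(19)^2 + 1*(19)^1 + 9 = (-13718) + (1444) + (19) + (9) = -12246; answer -12246
Part III: R2 = -12246; c = 3; total draws C(9,2) = 36; favorable C(6,2) = 15; P = 5/12; answer 5/12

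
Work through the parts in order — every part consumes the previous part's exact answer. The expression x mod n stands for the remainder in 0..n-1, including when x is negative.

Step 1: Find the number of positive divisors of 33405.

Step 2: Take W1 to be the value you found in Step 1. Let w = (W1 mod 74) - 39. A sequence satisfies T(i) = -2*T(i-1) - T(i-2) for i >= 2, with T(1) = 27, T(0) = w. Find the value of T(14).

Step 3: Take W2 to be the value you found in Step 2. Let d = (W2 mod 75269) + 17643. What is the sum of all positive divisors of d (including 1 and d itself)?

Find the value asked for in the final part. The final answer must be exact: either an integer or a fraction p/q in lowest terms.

Step 1: 33405 = 3 * 5 * 17 * 131; number of divisors = (1+1) * (1+1) * (1+1) * (1+1) = 16; answer 16
Step 2: W1 = 16; w = -23; T(2) = -2*(27) - 1*(-23) = -31; iterating: T(2)=-31, T(3)=35, T(4)=-39, T(5)=43, T(6)=-47, T(7)=51, T(8)=-55, T(9)=59, T(10)=-63, T(11)=67, T(12)=-71, T(13)=75, T(14)=-79; answer -79
Step 3: W2 = -79; d = 92833; 92833 = 13 * 37 * 193; sigma = (1 + 13) * (1 + 37) * (1 + 193) = 14 * 38 * 194 = 103208; answer 103208

103208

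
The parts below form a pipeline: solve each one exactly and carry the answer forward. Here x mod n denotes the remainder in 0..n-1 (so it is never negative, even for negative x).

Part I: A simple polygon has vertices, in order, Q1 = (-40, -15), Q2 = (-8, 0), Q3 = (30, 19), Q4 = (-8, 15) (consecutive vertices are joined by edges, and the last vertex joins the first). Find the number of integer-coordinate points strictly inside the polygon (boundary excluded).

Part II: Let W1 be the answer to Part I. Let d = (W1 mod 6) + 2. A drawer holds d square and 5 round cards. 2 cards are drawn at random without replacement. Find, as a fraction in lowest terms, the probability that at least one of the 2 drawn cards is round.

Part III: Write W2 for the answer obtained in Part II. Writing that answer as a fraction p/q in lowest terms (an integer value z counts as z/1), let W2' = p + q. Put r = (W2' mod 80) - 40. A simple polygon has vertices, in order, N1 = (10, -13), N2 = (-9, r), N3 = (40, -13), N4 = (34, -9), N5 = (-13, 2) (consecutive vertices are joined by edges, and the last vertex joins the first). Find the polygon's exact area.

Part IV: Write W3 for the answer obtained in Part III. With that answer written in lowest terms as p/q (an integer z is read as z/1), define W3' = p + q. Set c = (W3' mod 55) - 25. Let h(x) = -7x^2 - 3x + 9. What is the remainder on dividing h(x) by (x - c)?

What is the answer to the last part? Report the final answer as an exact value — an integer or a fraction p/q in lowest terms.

-45

Part I: cross terms: (-40*0 - -8*-15)=-120, (-8*19 - 30*0)=-152, (30*15 - -8*19)=602, (-8*-15 - -40*15)=720; twice the area = |1050| = 1050; area = 525; boundary points = 1 + 19 + 2 + 2 = 24; strictly interior points = area - boundary/2 + 1 = 514; answer 514
Part II: W1 = 514; d = 6; total draws C(11,2) = 55; complement C(6,2) = 15; favorable 55 - 15 = 40; P = 8/11; answer 8/11
Part III: W2 = 8/11; threaded value p + q = 19; r = -21; cross terms: (10*-21 - -9*-13)=-327, (-9*-13 - 40*-21)=957, (40*-9 - 34*-13)=82, (34*2 - -13*-9)=-49, (-13*-13 - 10*2)=149; twice the area = |812| = 812; area = 406; answer 406
Part IV: W3 = 406; threaded value p + q = 407; c = -3; remainder = value at the root: -7*(-3)^2 - 3*(-3)^1 + 9 = (-63) + (9) + (9) = -45; answer -45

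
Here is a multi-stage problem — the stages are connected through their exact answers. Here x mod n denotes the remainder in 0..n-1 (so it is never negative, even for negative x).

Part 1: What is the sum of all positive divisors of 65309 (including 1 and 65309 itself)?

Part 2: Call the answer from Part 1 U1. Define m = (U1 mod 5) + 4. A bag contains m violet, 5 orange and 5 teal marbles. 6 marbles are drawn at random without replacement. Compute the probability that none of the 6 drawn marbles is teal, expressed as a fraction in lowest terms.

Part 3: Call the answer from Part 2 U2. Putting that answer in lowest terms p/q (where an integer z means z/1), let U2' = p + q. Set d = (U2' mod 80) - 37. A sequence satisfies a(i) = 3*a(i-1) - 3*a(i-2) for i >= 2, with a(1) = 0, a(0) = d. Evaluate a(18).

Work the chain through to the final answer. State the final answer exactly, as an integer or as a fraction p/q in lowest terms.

Part 1: 65309 is prime, so its only divisors are 1 and 65309; sigma = 1 + 65309 = 65310; answer 65310
Part 2: U1 = 65310; m = 4; total draws C(14,6) = 3003; favorable C(9,6) = 84; P = 4/143; answer 4/143
Part 3: U2 = 4/143; threaded value p + q = 147; d = 30; a(2) = 3*(0) - 3*(30) = -90; iterating: a(2)=-90, a(3)=-270, a(4)=-540, a(5)=-810, a(6)=-810, a(7)=0, a(8)=2430, a(9)=7290, a(10)=14580, a(11)=21870, a(12)=21870, a(13)=0, a(14)=-65610, a(15)=-196830, a(16)=-393660, a(17)=-590490, a(18)=-590490; answer -590490

-590490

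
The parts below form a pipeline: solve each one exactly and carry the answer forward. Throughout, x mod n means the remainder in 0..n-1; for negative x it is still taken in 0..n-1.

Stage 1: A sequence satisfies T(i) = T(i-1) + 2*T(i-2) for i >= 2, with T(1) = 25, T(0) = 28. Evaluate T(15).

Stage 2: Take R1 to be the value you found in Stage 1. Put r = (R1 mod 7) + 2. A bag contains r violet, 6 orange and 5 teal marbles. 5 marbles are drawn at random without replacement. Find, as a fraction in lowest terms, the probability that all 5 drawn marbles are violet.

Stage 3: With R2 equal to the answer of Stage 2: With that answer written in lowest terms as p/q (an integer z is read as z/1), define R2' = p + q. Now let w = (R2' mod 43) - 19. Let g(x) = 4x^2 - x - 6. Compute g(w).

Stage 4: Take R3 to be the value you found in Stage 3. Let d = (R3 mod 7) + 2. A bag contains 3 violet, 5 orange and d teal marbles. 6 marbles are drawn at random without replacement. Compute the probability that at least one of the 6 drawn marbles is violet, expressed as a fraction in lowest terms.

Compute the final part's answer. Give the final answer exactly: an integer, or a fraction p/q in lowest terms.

Stage 1: T(2) = 1*(25) + 2*(28) = 81; iterating: T(2)=81, T(3)=131, T(4)=293, T(5)=555, T(6)=1141, T(7)=2251, T(8)=4533, T(9)=9035, T(10)=18101, T(11)=36171, T(12)=72373, T(13)=144715, T(14)=289461, T(15)=578891; answer 578891
Stage 2: R1 = 578891; r = 7; total draws C(18,5) = 8568; favorable C(7,5) = 21; P = 1/408; answer 1/408
Stage 3: R2 = 1/408; threaded value p + q = 409; w = 3; 4*(3)^2 - 1*(3)^1 - 6 = (36) + (-3) + (-6) = 27; answer 27
Stage 4: R3 = 27; d = 8; total draws C(16,6) = 8008; complement C(13,6) = 1716; favorable 8008 - 1716 = 6292; P = 11/14; answer 11/14

11/14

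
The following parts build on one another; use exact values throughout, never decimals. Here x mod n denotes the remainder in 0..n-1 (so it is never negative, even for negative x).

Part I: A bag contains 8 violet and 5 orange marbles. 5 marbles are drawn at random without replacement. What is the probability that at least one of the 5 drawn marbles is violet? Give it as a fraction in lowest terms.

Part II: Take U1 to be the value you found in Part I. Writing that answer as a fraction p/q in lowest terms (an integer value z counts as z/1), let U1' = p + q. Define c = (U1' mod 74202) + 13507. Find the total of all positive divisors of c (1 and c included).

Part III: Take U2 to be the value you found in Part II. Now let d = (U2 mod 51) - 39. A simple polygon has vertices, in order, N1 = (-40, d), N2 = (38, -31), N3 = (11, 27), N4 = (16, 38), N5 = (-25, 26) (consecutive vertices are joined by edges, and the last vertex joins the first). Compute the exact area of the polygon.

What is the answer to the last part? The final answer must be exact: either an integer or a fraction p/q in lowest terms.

Part I: total draws C(13,5) = 1287; complement C(5,5) = 1; favorable 1287 - 1 = 1286; P = 1286/1287; answer 1286/1287
Part II: U1 = 1286/1287; threaded value p + q = 2573; c = 16080; 16080 = 2^4 * 3 * 5 * 67; sigma = (1 + 2 + 4 + 8 + 16) * (1 + 3) * (1 + 5) * (1 + 67) = 31 * 4 * 6 * 68 = 50592; answer 50592
Part III: U2 = 50592; d = -39; cross terms: (-40*-31 - 38*-39)=2722, (38*27 - 11*-31)=1367, (11*38 - 16*27)=-14, (16*26 - -25*38)=1366, (-25*-39 - -40*26)=2015; twice the area = |7456| = 7456; area = 3728; answer 3728

3728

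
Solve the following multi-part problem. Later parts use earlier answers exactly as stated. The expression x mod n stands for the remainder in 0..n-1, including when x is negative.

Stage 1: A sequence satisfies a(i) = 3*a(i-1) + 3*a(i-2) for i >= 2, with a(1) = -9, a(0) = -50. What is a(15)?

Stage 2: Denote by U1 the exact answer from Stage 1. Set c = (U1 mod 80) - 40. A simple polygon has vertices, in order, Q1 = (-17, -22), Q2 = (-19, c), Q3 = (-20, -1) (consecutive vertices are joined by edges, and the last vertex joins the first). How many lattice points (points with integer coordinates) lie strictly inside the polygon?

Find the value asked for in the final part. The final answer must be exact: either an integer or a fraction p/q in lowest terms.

43

Stage 1: a(2) = 3*(-9) + 3*(-50) = -177; iterating: a(2)=-177, a(3)=-558, a(4)=-2205, a(5)=-8289, a(6)=-31482, a(7)=-119313, a(8)=-452385, a(9)=-1715094, a(10)=-6502437, a(11)=-24652593, a(12)=-93465090, a(13)=-354353049, a(14)=-1343454417, a(15)=-5093422398; answer -5093422398
Stage 2: U1 = -5093422398; c = -38; cross terms: (-17*-38 - -19*-22)=228, (-19*-1 - -20*-38)=-741, (-20*-22 - -17*-1)=423; twice the area = |-90| = 90; area = 45; boundary points = 2 + 1 + 3 = 6; strictly interior points = area - boundary/2 + 1 = 43; answer 43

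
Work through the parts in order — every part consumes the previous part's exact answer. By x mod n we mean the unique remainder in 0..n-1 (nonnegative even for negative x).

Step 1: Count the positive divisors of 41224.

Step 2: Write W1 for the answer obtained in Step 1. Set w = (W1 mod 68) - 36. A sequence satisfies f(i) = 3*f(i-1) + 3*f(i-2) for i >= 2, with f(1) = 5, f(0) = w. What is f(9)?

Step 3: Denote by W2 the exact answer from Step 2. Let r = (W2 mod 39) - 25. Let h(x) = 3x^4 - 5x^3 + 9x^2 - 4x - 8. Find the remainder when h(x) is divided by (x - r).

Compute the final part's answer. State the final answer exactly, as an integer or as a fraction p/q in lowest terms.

13

Step 1: 41224 = 2^3 * 5153; number of divisors = (3+1) * (1+1) = 8; answer 8
Step 2: W1 = 8; w = -28; f(2) = 3*(5) + 3*(-28) = -69; iterating: f(2)=-69, f(3)=-192, f(4)=-783, f(5)=-2925, f(6)=-11124, f(7)=-42147, f(8)=-159813, f(9)=-605880; answer -605880
Step 3: W2 = -605880; r = -1; remainder = value at the root: 3*(-1)^4 - 5*(-1)^3 + 9*(-1)^2 - 4*(-1)^1 - 8 = (3) + (5) + (9) + (4) + (-8) = 13; answer 13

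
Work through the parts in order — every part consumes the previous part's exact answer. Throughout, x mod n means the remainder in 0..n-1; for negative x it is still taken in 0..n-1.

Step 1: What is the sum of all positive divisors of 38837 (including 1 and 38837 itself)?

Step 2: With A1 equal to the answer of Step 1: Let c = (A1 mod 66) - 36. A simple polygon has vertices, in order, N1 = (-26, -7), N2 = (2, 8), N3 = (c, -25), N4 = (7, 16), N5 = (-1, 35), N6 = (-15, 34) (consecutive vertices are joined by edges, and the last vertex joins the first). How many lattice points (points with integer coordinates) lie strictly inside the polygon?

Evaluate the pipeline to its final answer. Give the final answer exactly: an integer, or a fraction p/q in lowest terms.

906

Step 1: 38837 = 71 * 547; sigma = (1 + 71) * (1 + 547) = 72 * 548 = 39456; answer 39456
Step 2: A1 = 39456; c = 18; cross terms: (-26*8 - 2*-7)=-194, (2*-25 - 18*8)=-194, (18*16 - 7*-25)=463, (7*35 - -1*16)=261, (-1*34 - -15*35)=491, (-15*-7 - -26*34)=989; twice the area = |1816| = 1816; area = 908; boundary points = 1 + 1 + 1 + 1 + 1 + 1 = 6; strictly interior points = area - boundary/2 + 1 = 906; answer 906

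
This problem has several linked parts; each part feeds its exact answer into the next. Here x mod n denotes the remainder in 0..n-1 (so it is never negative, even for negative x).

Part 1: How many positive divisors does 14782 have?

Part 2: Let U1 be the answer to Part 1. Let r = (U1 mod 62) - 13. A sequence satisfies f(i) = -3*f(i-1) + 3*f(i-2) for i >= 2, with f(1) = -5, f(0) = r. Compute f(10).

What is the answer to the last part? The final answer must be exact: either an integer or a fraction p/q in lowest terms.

139725

Part 1: 14782 = 2 * 19 * 389; number of divisors = (1+1) * (1+1) * (1+1) = 8; answer 8
Part 2: U1 = 8; r = -5; f(2) = -3*(-5) + 3*(-5) = 0; iterating: f(2)=0, f(3)=-15, f(4)=45, f(5)=-180, f(6)=675, f(7)=-2565, f(8)=9720, f(9)=-36855, f(10)=139725; answer 139725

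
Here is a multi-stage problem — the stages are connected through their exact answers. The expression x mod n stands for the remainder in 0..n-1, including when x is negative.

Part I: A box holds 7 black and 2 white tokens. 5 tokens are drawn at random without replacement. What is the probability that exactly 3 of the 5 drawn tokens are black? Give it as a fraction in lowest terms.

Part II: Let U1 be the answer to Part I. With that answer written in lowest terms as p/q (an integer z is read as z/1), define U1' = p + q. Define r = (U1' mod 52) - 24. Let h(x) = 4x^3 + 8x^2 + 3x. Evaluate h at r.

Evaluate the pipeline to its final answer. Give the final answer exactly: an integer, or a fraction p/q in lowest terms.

1

Part I: total draws C(9,5) = 126; favorable C(7,3)*C(2,2) = 35; P = 5/18; answer 5/18
Part II: U1 = 5/18; threaded value p + q = 23; r = -1; 4*(-1)^3 + 8*(-1)^2 + 3*(-1)^1 = (-4) + (8) + (-3) = 1; answer 1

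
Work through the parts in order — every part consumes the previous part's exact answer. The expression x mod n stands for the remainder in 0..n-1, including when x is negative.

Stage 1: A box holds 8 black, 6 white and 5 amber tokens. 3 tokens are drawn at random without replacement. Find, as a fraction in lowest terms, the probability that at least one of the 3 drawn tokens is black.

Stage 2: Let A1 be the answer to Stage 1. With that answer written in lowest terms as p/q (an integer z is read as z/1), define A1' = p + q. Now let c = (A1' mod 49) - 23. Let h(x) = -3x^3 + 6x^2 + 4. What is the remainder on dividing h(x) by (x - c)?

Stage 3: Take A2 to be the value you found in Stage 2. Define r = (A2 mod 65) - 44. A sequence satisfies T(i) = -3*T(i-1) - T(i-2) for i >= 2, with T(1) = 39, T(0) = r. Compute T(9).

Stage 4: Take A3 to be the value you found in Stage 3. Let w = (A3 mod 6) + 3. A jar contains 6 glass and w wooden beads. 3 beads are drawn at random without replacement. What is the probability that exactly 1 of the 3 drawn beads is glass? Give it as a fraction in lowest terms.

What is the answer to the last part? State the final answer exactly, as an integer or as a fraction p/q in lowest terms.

3/14

Stage 1: total draws C(19,3) = 969; complement C(11,3) = 165; favorable 969 - 165 = 804; P = 268/323; answer 268/323
Stage 2: A1 = 268/323; threaded value p + q = 591; c = -20; remainder = value at the root: -3*(-20)^3 + 6*(-20)^2 + 4 = (24000) + (2400) + (4) = 26404; answer 26404
Stage 3: A2 = 26404; r = -30; T(2) = -3*(39) - 1*(-30) = -87; iterating: T(2)=-87, T(3)=222, T(4)=-579, T(5)=1515, T(6)=-3966, T(7)=10383, T(8)=-27183, T(9)=71166; answer 71166
Stage 4: A3 = 71166; w = 3; total draws C(9,3) = 84; favorable C(6,1)*C(3,2) = 18; P = 3/14; answer 3/14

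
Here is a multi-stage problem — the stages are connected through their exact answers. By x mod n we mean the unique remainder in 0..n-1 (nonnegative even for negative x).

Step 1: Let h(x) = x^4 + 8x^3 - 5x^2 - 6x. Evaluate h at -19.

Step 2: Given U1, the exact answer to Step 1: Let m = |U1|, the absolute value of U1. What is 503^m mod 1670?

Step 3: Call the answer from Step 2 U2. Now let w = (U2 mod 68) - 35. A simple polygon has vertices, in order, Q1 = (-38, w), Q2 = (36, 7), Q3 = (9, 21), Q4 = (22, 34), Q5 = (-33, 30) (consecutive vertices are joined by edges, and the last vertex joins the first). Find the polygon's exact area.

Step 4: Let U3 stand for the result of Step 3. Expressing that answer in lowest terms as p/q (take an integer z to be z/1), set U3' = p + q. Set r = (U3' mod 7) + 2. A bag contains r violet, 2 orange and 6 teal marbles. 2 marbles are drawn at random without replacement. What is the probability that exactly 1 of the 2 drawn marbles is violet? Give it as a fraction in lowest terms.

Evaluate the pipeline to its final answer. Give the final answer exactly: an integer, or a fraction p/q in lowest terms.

Step 1: 1*(-19)^4 + 8*(-19)^3 - 5*(-19)^2 - 6*(-19)^1 = (130321) + (-54872) + (-1805) + (114) = 73758; answer 73758
Step 2: U1 = 73758; m = 73758; squarings mod 1670: 503^1=503, 503^2=839, 503^4=851, 503^8=1091, 503^16=1241, 503^32=341, 503^64=1051, 503^128=731, 503^256=1631, 503^512=1521, 503^1024=491, 503^2048=601, 503^4096=481, 503^8192=901, 503^16384=181, 503^32768=1031, 503^65536=841; 503^73758 = 503^2 * 503^4 * 503^8 * 503^16 * 503^8192 * 503^65536 = 359 (mod 1670); answer 359
Step 3: U2 = 359; w = -16; cross terms: (-38*7 - 36*-16)=310, (36*21 - 9*7)=693, (9*34 - 22*21)=-156, (22*30 - -33*34)=1782, (-33*-16 - -38*30)=1668; twice the area = |4297| = 4297; area = 4297/2; answer 4297/2
Step 4: U3 = 4297/2; threaded value p + q = 4299; r = 3; total draws C(11,2) = 55; favorable C(3,1)*C(8,1) = 24; P = 24/55; answer 24/55

24/55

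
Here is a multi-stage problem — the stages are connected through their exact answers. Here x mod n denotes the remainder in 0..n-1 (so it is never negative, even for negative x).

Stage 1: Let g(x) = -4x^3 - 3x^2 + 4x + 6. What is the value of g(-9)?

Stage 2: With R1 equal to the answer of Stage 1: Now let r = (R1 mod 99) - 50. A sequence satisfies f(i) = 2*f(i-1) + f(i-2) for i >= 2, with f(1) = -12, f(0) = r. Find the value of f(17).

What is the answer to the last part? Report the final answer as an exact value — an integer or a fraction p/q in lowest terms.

Stage 1: -4*(-9)^3 - 3*(-9)^2 + 4*(-9)^1 + 6 = (2916) + (-243) + (-36) + (6) = 2643; answer 2643
Stage 2: R1 = 2643; r = 19; f(2) = 2*(-12) + 1*(19) = -5; iterating: f(2)=-5, f(3)=-22, f(4)=-49, f(5)=-120, f(6)=-289, f(7)=-698, f(8)=-1685, f(9)=-4068, f(10)=-9821, f(11)=-23710, f(12)=-57241, f(13)=-138192, f(14)=-333625, f(15)=-805442, f(16)=-1944509, f(17)=-4694460; answer -4694460

-4694460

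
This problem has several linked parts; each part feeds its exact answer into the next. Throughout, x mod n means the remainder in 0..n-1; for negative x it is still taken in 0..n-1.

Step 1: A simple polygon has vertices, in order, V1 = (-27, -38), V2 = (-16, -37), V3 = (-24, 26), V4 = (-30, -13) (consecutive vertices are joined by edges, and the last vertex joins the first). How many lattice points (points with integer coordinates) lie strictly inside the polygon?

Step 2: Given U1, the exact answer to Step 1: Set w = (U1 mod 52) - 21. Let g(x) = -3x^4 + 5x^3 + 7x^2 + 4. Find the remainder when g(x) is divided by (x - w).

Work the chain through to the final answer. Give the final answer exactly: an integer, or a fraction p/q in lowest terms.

-8571

Step 1: cross terms: (-27*-37 - -16*-38)=391, (-16*26 - -24*-37)=-1304, (-24*-13 - -30*26)=1092, (-30*-38 - -27*-13)=789; twice the area = |968| = 968; area = 484; boundary points = 1 + 1 + 3 + 1 = 6; strictly interior points = area - boundary/2 + 1 = 482; answer 482
Step 2: U1 = 482; w = -7; remainder = value at the root: -3*(-7)^4 + 5*(-7)^3 + 7*(-7)^2 + 4 = (-7203) + (-1715) + (343) + (4) = -8571; answer -8571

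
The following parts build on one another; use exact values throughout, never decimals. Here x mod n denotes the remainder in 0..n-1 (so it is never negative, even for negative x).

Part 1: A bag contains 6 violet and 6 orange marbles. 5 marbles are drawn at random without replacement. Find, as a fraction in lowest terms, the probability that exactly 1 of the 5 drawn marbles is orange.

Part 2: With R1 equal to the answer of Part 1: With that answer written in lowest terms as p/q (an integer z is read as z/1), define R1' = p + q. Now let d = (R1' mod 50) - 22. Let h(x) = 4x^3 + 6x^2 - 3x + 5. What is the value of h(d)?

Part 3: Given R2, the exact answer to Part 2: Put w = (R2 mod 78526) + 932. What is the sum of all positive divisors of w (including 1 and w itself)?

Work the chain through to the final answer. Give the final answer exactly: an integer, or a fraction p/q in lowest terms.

13832

Part 1: total draws C(12,5) = 792; favorable C(6,1)*C(6,4) = 90; P = 5/44; answer 5/44
Part 2: R1 = 5/44; threaded value p + q = 49; d = 27; 4*(27)^3 + 6*(27)^2 - 3*(27)^1 + 5 = (78732) + (4374) + (-81) + (5) = 83030; answer 83030
Part 3: R2 = 83030; w = 5436; 5436 = 2^2 * 3^2 * 151; sigma = (1 + 2 + 4) * (1 + 3 + 9) * (1 + 151) = 7 * 13 * 152 = 13832; answer 13832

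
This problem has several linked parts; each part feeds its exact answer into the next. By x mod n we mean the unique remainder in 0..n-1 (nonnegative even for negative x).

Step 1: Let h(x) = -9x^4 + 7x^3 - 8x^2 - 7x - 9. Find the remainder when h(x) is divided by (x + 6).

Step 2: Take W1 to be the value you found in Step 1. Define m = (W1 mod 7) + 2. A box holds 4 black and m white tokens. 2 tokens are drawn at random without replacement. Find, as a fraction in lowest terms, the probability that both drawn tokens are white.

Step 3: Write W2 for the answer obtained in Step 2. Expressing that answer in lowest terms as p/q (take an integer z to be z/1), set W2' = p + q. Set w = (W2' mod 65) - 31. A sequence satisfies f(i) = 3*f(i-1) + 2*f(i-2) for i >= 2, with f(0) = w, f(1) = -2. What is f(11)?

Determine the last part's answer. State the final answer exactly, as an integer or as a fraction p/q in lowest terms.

Step 1: remainder = value at the root: -9*(-6)^4 + 7*(-6)^3 - 8*(-6)^2 - 7*(-6)^1 - 9 = (-11664) + (-1512) + (-288) + (42) + (-9) = -13431; answer -13431
Step 2: W1 = -13431; m = 4; total draws C(8,2) = 28; favorable C(4,2) = 6; P = 3/14; answer 3/14
Step 3: W2 = 3/14; threaded value p + q = 17; w = -14; f(2) = 3*(-2) + 2*(-14) = -34; iterating: f(2)=-34, f(3)=-106, f(4)=-386, f(5)=-1370, f(6)=-4882, f(7)=-17386, f(8)=-61922, f(9)=-220538, f(10)=-785458, f(11)=-2797450; answer -2797450

-2797450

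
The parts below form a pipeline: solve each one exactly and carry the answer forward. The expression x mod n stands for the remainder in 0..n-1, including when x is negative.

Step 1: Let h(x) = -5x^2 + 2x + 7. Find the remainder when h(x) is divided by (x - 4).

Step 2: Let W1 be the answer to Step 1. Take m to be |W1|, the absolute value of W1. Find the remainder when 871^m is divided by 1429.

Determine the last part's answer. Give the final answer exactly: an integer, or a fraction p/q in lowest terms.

1177

Step 1: remainder = value at the root: -5*(4)^2 + 2*(4)^1 + 7 = (-80) + (8) + (7) = -65; answer -65
Step 2: W1 = -65; m = 65; squarings mod 1429: 871^1=871, 871^2=1271, 871^4=671, 871^8=106, 871^16=1233, 871^32=1262, 871^64=738; 871^65 = 871^1 * 871^64 = 1177 (mod 1429); answer 1177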